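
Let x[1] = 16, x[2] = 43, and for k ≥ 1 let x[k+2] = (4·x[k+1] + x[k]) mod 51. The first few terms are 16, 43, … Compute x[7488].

30

Listing terms: x[1] = 16; x[2] = 43; x[3] = 35; x[4] = 30; x[5] = 2; x[6] = 38; x[7] = 1; x[8] = 42; x[9] = 16; x[10] = 4; x[11] = 32; x[12] = 30; x[13] = 50; x[14] = 26; x[15] = 1; x[16] = 30; x[17] = 19; x[18] = 4; x[19] = 35; x[20] = 42; x[21] = 50; x[22] = 38; x[23] = 49; x[24] = 30; x[25] = 16; x[26] = 43.
The sequence repeats with period 24.
So x[7488] = x[1 + ((7488-1) mod 24)] = x[24] = 30.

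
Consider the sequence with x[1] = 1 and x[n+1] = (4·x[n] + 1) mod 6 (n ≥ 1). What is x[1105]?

Computing terms: x[1] = 1, x[2] = 5, x[3] = 3, x[4] = 1.
The sequence repeats with period 3.
So x[1105] = x[1 + ((1105-1) mod 3)] = x[1] = 1.

1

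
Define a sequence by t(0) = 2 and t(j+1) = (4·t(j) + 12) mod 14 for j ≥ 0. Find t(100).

Computing terms: t(0) = 2,  t(1) = 6,  t(2) = 8,  t(3) = 2.
Since t(3) = t(0) = 2, the sequence is periodic with period 3.
(100 - 0) mod 3 = 1, so t(100) = t(1) = 6.

6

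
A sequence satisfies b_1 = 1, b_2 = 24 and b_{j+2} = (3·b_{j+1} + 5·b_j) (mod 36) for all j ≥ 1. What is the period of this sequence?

Listing terms: b_1 = 1,  b_2 = 24,  b_3 = 5,  b_4 = 27,  b_5 = 34,  b_6 = 21,  b_7 = 17,  b_8 = 12,  b_9 = 13,  b_{10} = 27,  b_{11} = 2,  b_{12} = 33,  b_{13} = 1,  b_{14} = 24.
The sequence repeats with period 12.

12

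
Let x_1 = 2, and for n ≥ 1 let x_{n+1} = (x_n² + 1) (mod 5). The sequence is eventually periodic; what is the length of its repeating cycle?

We have x_1 = 2, x_2 = 0, x_3 = 1, x_4 = 2.
Since x_4 = x_1 = 2, the sequence is periodic with period 3.

3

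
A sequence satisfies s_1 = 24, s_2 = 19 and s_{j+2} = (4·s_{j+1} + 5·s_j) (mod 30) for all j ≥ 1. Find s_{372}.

29

Computing terms: s_1 = 24, s_2 = 19, s_3 = 16, s_4 = 9, s_5 = 26, s_6 = 29, s_7 = 6, s_8 = 19, s_9 = 16.
Since (s_8, s_9) = (s_2, s_3) = (19, 16) (two consecutive terms determine the rest), the sequence is eventually periodic: after a pre-period of length 1 it cycles with period 6.
For j ≥ 2, s_j depends only on (j - 2) mod 6. (372 - 2) mod 6 = 4, so s_{372} = s_6 = 29.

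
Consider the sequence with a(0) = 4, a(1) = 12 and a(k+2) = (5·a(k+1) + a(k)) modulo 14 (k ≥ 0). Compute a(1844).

Listing terms: a(0) = 4, a(1) = 12, a(2) = 8, a(3) = 10, a(4) = 2, a(5) = 6, a(6) = 4, a(7) = 12.
The sequence repeats with period 6.
So a(1844) = a(0 + ((1844-0) mod 6)) = a(2) = 8.

8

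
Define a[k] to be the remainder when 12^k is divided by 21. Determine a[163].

12

Listing terms: a[1] = 12, a[2] = 18, a[3] = 6, a[4] = 9, a[5] = 3, a[6] = 15, a[7] = 12.
The sequence repeats with period 6.
(163 - 1) mod 6 = 0, so a[163] = a[1] = 12.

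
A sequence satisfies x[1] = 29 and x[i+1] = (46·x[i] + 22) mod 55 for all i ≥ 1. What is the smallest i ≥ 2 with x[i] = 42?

10

Computing terms: x[1] = 29,  x[2] = 36,  x[3] = 28,  x[4] = 45,  x[5] = 2,  x[6] = 4,  x[7] = 41,  x[8] = 38,  x[9] = 10,  x[10] = 42,  x[11] = 29.
Since x[11] = x[1] = 29, the sequence is periodic with period 10.
The value 42 first appears (with i ≥ 2) at x[10].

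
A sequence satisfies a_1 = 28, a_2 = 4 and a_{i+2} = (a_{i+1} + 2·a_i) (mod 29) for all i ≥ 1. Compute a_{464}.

a_1 = 28,  a_2 = 4,  a_3 = 2,  a_4 = 10,  a_5 = 14,  a_6 = 5,  a_7 = 4,  a_8 = 14,  a_9 = 22,  a_{10} = 21,  a_{11} = 7,  a_{12} = 20,  a_{13} = 5,  a_{14} = 16,  a_{15} = 26,  a_{16} = 0,  a_{17} = 23,  a_{18} = 23,  a_{19} = 11,  a_{20} = 28,  a_{21} = 21,  a_{22} = 19,  a_{23} = 3,  a_{24} = 12,  a_{25} = 18,  a_{26} = 13,  a_{27} = 20,  a_{28} = 17,  a_{29} = 28,  a_{30} = 4.
The sequence repeats with period 28.
So a_{464} = a_{1 + ((464-1) mod 28)} = a_{16} = 0.

0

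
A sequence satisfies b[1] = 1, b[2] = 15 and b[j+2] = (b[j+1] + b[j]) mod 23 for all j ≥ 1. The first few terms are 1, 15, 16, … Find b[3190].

19

b[1] = 1, b[2] = 15, b[3] = 16, b[4] = 8, b[5] = 1, b[6] = 9, b[7] = 10, b[8] = 19, b[9] = 6, b[10] = 2, b[11] = 8, b[12] = 10, b[13] = 18, b[14] = 5, b[15] = 0, b[16] = 5, b[17] = 5, b[18] = 10, b[19] = 15, b[20] = 2, b[21] = 17, b[22] = 19, b[23] = 13, b[24] = 9, b[25] = 22, b[26] = 8, b[27] = 7, b[28] = 15, b[29] = 22, b[30] = 14, b[31] = 13, b[32] = 4, b[33] = 17, b[34] = 21, b[35] = 15, b[36] = 13, b[37] = 5, b[38] = 18, b[39] = 0, b[40] = 18, b[41] = 18, b[42] = 13, b[43] = 8, b[44] = 21, b[45] = 6, b[46] = 4, b[47] = 10, b[48] = 14, b[49] = 1, b[50] = 15.
Since (b[49], b[50]) = (b[1], b[2]) = (1, 15) (two consecutive terms determine the rest), the sequence is periodic with period 48.
So b[3190] = b[1 + ((3190-1) mod 48)] = b[22] = 19.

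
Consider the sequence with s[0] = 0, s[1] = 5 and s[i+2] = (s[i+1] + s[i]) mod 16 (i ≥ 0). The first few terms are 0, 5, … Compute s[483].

10

We have s[0] = 0,  s[1] = 5,  s[2] = 5,  s[3] = 10,  s[4] = 15,  s[5] = 9,  s[6] = 8,  s[7] = 1,  s[8] = 9,  s[9] = 10,  s[10] = 3,  s[11] = 13,  s[12] = 0,  s[13] = 13,  s[14] = 13,  s[15] = 10,  s[16] = 7,  s[17] = 1,  s[18] = 8,  s[19] = 9,  s[20] = 1,  s[21] = 10,  s[22] = 11,  s[23] = 5,  s[24] = 0,  s[25] = 5.
The sequence repeats with period 24.
(483 - 0) mod 24 = 3, so s[483] = s[3] = 10.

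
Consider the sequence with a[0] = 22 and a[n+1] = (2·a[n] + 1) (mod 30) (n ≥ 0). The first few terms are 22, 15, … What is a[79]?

Listing terms: a[0] = 22, a[1] = 15, a[2] = 1, a[3] = 3, a[4] = 7, a[5] = 15.
Since a[5] = a[1] = 15, the sequence is eventually periodic: after a pre-period of length 1 it cycles with period 4.
For n ≥ 1, a[n] depends only on (n - 1) mod 4. (79 - 1) mod 4 = 2, so a[79] = a[3] = 3.

3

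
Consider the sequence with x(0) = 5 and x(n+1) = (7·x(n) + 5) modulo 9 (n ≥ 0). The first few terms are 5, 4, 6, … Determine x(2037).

2

We have x(0) = 5,  x(1) = 4,  x(2) = 6,  x(3) = 2,  x(4) = 1,  x(5) = 3,  x(6) = 8,  x(7) = 7,  x(8) = 0,  x(9) = 5.
Since x(9) = x(0) = 5, the sequence is periodic with period 9.
(2037 - 0) mod 9 = 3, so x(2037) = x(3) = 2.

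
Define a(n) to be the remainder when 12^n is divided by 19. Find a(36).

1

Listing terms: a(1) = 12; a(2) = 11; a(3) = 18; a(4) = 7; a(5) = 8; a(6) = 1; a(7) = 12.
The sequence repeats with period 6.
So a(36) = a(1 + ((36-1) mod 6)) = a(6) = 1.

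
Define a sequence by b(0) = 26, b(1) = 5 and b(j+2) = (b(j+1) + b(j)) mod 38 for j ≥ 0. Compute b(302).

We have b(0) = 26,  b(1) = 5,  b(2) = 31,  b(3) = 36,  b(4) = 29,  b(5) = 27,  b(6) = 18,  b(7) = 7,  b(8) = 25,  b(9) = 32,  b(10) = 19,  b(11) = 13,  b(12) = 32,  b(13) = 7,  b(14) = 1,  b(15) = 8,  b(16) = 9,  b(17) = 17,  b(18) = 26,  b(19) = 5.
Since (b(18), b(19)) = (b(0), b(1)) = (26, 5) (two consecutive terms determine the rest), the sequence is periodic with period 18.
(302 - 0) mod 18 = 14, so b(302) = b(14) = 1.

1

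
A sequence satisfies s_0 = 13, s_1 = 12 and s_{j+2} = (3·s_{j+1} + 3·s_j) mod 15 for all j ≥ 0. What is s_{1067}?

6

Listing terms: s_0 = 13, s_1 = 12, s_2 = 0, s_3 = 6, s_4 = 3, s_5 = 12, s_6 = 0.
Since (s_5, s_6) = (s_1, s_2) = (12, 0) (two consecutive terms determine the rest), the sequence is eventually periodic: after a pre-period of length 1 it cycles with period 4.
For j ≥ 1, s_j depends only on (j - 1) mod 4. (1067 - 1) mod 4 = 2, so s_{1067} = s_3 = 6.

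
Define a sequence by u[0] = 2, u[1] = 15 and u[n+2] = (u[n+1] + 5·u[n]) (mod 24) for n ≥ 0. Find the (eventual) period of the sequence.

Computing terms: u[0] = 2; u[1] = 15; u[2] = 1; u[3] = 4; u[4] = 9; u[5] = 5; u[6] = 2; u[7] = 3; u[8] = 13; u[9] = 4; u[10] = 21; u[11] = 17; u[12] = 2; u[13] = 15.
The sequence repeats with period 12.

12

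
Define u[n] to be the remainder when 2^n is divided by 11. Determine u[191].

2

We have u[0] = 1, u[1] = 2, u[2] = 4, u[3] = 8, u[4] = 5, u[5] = 10, u[6] = 9, u[7] = 7, u[8] = 3, u[9] = 6, u[10] = 1.
Since u[10] = u[0] = 1, the sequence is periodic with period 10.
(191 - 0) mod 10 = 1, so u[191] = u[1] = 2.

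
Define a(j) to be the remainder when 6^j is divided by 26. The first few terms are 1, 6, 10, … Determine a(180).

14

a(0) = 1; a(1) = 6; a(2) = 10; a(3) = 8; a(4) = 22; a(5) = 2; a(6) = 12; a(7) = 20; a(8) = 16; a(9) = 18; a(10) = 4; a(11) = 24; a(12) = 14; a(13) = 6.
Since a(13) = a(1) = 6, the sequence is eventually periodic: after a pre-period of length 1 it cycles with period 12.
For j ≥ 1, a(j) depends only on (j - 1) mod 12. (180 - 1) mod 12 = 11, so a(180) = a(12) = 14.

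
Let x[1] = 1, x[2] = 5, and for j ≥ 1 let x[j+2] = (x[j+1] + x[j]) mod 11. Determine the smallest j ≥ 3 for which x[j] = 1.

Listing terms: x[1] = 1,  x[2] = 5,  x[3] = 6,  x[4] = 0,  x[5] = 6,  x[6] = 6,  x[7] = 1,  x[8] = 7,  x[9] = 8,  x[10] = 4,  x[11] = 1,  x[12] = 5.
The sequence repeats with period 10.
The value 1 first appears (with j ≥ 3) at x[7].

7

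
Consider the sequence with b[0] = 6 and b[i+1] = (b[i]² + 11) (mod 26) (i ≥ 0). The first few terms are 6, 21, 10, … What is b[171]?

We have b[0] = 6; b[1] = 21; b[2] = 10; b[3] = 7; b[4] = 8; b[5] = 23; b[6] = 20; b[7] = 21.
Since b[7] = b[1] = 21, the sequence is eventually periodic: after a pre-period of length 1 it cycles with period 6.
For i ≥ 1, b[i] depends only on (i - 1) mod 6. (171 - 1) mod 6 = 2, so b[171] = b[3] = 7.

7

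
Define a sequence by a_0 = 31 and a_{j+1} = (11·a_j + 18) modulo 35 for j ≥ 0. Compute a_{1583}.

5

Computing terms: a_0 = 31, a_1 = 9, a_2 = 12, a_3 = 10, a_4 = 23, a_5 = 26, a_6 = 24, a_7 = 2, a_8 = 5, a_9 = 3, a_{10} = 16, a_{11} = 19, a_{12} = 17, a_{13} = 30, a_{14} = 33, a_{15} = 31.
Since a_{15} = a_0 = 31, the sequence is periodic with period 15.
So a_{1583} = a_{0 + ((1583-0) mod 15)} = a_8 = 5.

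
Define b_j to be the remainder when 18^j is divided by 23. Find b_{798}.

8

b_1 = 18; b_2 = 2; b_3 = 13; b_4 = 4; b_5 = 3; b_6 = 8; b_7 = 6; b_8 = 16; b_9 = 12; b_{10} = 9; b_{11} = 1; b_{12} = 18.
Since b_{12} = b_1 = 18, the sequence is periodic with period 11.
So b_{798} = b_{1 + ((798-1) mod 11)} = b_6 = 8.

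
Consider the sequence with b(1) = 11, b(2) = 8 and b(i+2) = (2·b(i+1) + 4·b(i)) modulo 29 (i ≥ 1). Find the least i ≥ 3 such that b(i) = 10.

b(1) = 11,  b(2) = 8,  b(3) = 2,  b(4) = 7,  b(5) = 22,  b(6) = 14,  b(7) = 0,  b(8) = 27,  b(9) = 25,  b(10) = 13,  b(11) = 10,  b(12) = 14,  b(13) = 10,  b(14) = 18,  b(15) = 18,  b(16) = 21,  b(17) = 27,  b(18) = 22,  b(19) = 7,  b(20) = 15,  b(21) = 0,  b(22) = 2,  b(23) = 4,  b(24) = 16,  b(25) = 19,  b(26) = 15,  b(27) = 19,  b(28) = 11,  b(29) = 11,  b(30) = 8.
Since (b(29), b(30)) = (b(1), b(2)) = (11, 8) (two consecutive terms determine the rest), the sequence is periodic with period 28.
The value 10 first appears (with i ≥ 3) at b(11).

11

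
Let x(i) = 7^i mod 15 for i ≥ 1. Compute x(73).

7

Computing terms: x(1) = 7; x(2) = 4; x(3) = 13; x(4) = 1; x(5) = 7.
Since x(5) = x(1) = 7, the sequence is periodic with period 4.
So x(73) = x(1 + ((73-1) mod 4)) = x(1) = 7.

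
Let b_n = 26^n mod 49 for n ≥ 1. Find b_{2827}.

12

We have b_1 = 26, b_2 = 39, b_3 = 34, b_4 = 2, b_5 = 3, b_6 = 29, b_7 = 19, b_8 = 4, b_9 = 6, b_{10} = 9, b_{11} = 38, b_{12} = 8, b_{13} = 12, b_{14} = 18, b_{15} = 27, b_{16} = 16, b_{17} = 24, b_{18} = 36, b_{19} = 5, b_{20} = 32, b_{21} = 48, b_{22} = 23, b_{23} = 10, b_{24} = 15, b_{25} = 47, b_{26} = 46, b_{27} = 20, b_{28} = 30, b_{29} = 45, b_{30} = 43, b_{31} = 40, b_{32} = 11, b_{33} = 41, b_{34} = 37, b_{35} = 31, b_{36} = 22, b_{37} = 33, b_{38} = 25, b_{39} = 13, b_{40} = 44, b_{41} = 17, b_{42} = 1, b_{43} = 26.
The sequence repeats with period 42.
(2827 - 1) mod 42 = 12, so b_{2827} = b_{13} = 12.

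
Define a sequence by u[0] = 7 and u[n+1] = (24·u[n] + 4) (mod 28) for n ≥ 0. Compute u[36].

0

We have u[0] = 7,  u[1] = 4,  u[2] = 16,  u[3] = 24,  u[4] = 20,  u[5] = 8,  u[6] = 0,  u[7] = 4.
Since u[7] = u[1] = 4, the sequence is eventually periodic: after a pre-period of length 1 it cycles with period 6.
For n ≥ 1, u[n] depends only on (n - 1) mod 6. (36 - 1) mod 6 = 5, so u[36] = u[6] = 0.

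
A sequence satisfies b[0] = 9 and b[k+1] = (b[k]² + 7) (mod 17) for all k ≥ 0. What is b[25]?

3

Computing terms: b[0] = 9, b[1] = 3, b[2] = 16, b[3] = 8, b[4] = 3.
Since b[4] = b[1] = 3, the sequence is eventually periodic: after a pre-period of length 1 it cycles with period 3.
For k ≥ 1, b[k] depends only on (k - 1) mod 3. (25 - 1) mod 3 = 0, so b[25] = b[1] = 3.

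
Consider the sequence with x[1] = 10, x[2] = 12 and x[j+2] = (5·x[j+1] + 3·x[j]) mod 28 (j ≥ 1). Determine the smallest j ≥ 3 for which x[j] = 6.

Computing terms: x[1] = 10; x[2] = 12; x[3] = 6; x[4] = 10; x[5] = 12.
Since (x[4], x[5]) = (x[1], x[2]) = (10, 12) (two consecutive terms determine the rest), the sequence is periodic with period 3.
The value 6 first appears (with j ≥ 3) at x[3].

3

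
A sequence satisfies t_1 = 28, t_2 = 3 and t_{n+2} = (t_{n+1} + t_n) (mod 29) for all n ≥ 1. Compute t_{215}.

We have t_1 = 28, t_2 = 3, t_3 = 2, t_4 = 5, t_5 = 7, t_6 = 12, t_7 = 19, t_8 = 2, t_9 = 21, t_{10} = 23, t_{11} = 15, t_{12} = 9, t_{13} = 24, t_{14} = 4, t_{15} = 28, t_{16} = 3.
The sequence repeats with period 14.
(215 - 1) mod 14 = 4, so t_{215} = t_5 = 7.

7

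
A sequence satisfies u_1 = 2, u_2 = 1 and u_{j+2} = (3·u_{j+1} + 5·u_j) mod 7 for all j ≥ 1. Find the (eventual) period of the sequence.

u_1 = 2, u_2 = 1, u_3 = 6, u_4 = 2, u_5 = 1.
The sequence repeats with period 3.

3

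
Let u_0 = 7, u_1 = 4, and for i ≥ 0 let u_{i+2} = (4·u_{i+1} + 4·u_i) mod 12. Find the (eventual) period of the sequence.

8

We have u_0 = 7; u_1 = 4; u_2 = 8; u_3 = 0; u_4 = 8; u_5 = 8; u_6 = 4; u_7 = 0; u_8 = 4; u_9 = 4; u_{10} = 8.
Since (u_9, u_{10}) = (u_1, u_2) = (4, 8) (two consecutive terms determine the rest), the sequence is eventually periodic: after a pre-period of length 1 it cycles with period 8.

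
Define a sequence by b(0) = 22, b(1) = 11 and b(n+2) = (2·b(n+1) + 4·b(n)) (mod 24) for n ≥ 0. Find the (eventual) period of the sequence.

Listing terms: b(0) = 22,  b(1) = 11,  b(2) = 14,  b(3) = 0,  b(4) = 8,  b(5) = 16,  b(6) = 16,  b(7) = 0,  b(8) = 16,  b(9) = 8,  b(10) = 8,  b(11) = 0,  b(12) = 8.
Since (b(11), b(12)) = (b(3), b(4)) = (0, 8) (two consecutive terms determine the rest), the sequence is eventually periodic: after a pre-period of length 3 it cycles with period 8.

8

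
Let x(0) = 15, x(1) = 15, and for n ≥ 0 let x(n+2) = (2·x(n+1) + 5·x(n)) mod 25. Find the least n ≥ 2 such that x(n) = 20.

4

Listing terms: x(0) = 15, x(1) = 15, x(2) = 5, x(3) = 10, x(4) = 20, x(5) = 15, x(6) = 5.
Since (x(5), x(6)) = (x(1), x(2)) = (15, 5) (two consecutive terms determine the rest), the sequence is eventually periodic: after a pre-period of length 1 it cycles with period 4.
The value 20 first appears (with n ≥ 2) at x(4).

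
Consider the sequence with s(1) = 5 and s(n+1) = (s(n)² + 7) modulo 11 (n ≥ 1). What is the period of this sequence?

Computing terms: s(1) = 5,  s(2) = 10,  s(3) = 8,  s(4) = 5.
The sequence repeats with period 3.

3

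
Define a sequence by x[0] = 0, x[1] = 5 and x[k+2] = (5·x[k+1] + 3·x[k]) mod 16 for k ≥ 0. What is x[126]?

We have x[0] = 0,  x[1] = 5,  x[2] = 9,  x[3] = 12,  x[4] = 7,  x[5] = 7,  x[6] = 8,  x[7] = 13,  x[8] = 9,  x[9] = 4,  x[10] = 15,  x[11] = 7,  x[12] = 0,  x[13] = 5.
The sequence repeats with period 12.
So x[126] = x[0 + ((126-0) mod 12)] = x[6] = 8.

8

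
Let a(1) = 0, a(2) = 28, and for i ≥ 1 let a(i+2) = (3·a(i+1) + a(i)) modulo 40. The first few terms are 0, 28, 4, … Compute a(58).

Listing terms: a(1) = 0,  a(2) = 28,  a(3) = 4,  a(4) = 0,  a(5) = 4,  a(6) = 12,  a(7) = 0,  a(8) = 12,  a(9) = 36,  a(10) = 0,  a(11) = 36,  a(12) = 28,  a(13) = 0,  a(14) = 28.
Since (a(13), a(14)) = (a(1), a(2)) = (0, 28) (two consecutive terms determine the rest), the sequence is periodic with period 12.
(58 - 1) mod 12 = 9, so a(58) = a(10) = 0.

0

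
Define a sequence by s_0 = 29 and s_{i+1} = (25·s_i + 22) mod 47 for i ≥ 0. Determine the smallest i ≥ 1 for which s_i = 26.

11

s_0 = 29; s_1 = 42; s_2 = 38; s_3 = 32; s_4 = 23; s_5 = 33; s_6 = 1; s_7 = 0; s_8 = 22; s_9 = 8; s_{10} = 34; s_{11} = 26; s_{12} = 14; s_{13} = 43; s_{14} = 16; s_{15} = 46; s_{16} = 44; s_{17} = 41; s_{18} = 13; s_{19} = 18; s_{20} = 2; s_{21} = 25; s_{22} = 36; s_{23} = 29.
Since s_{23} = s_0 = 29, the sequence is periodic with period 23.
The value 26 first appears (with i ≥ 1) at s_{11}.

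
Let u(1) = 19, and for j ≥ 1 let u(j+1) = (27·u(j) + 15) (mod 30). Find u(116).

Computing terms: u(1) = 19, u(2) = 18, u(3) = 21, u(4) = 12, u(5) = 9, u(6) = 18.
Since u(6) = u(2) = 18, the sequence is eventually periodic: after a pre-period of length 1 it cycles with period 4.
For j ≥ 2, u(j) depends only on (j - 2) mod 4. (116 - 2) mod 4 = 2, so u(116) = u(4) = 12.

12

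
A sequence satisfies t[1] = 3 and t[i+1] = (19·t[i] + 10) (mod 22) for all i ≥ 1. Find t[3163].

Listing terms: t[1] = 3, t[2] = 1, t[3] = 7, t[4] = 11, t[5] = 21, t[6] = 13, t[7] = 15, t[8] = 9, t[9] = 5, t[10] = 17, t[11] = 3.
The sequence repeats with period 10.
So t[3163] = t[1 + ((3163-1) mod 10)] = t[3] = 7.

7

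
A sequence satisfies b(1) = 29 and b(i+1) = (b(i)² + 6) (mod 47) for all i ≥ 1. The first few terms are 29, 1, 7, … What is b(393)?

b(1) = 29, b(2) = 1, b(3) = 7, b(4) = 8, b(5) = 23, b(6) = 18, b(7) = 1.
Since b(7) = b(2) = 1, the sequence is eventually periodic: after a pre-period of length 1 it cycles with period 5.
For i ≥ 2, b(i) depends only on (i - 2) mod 5. (393 - 2) mod 5 = 1, so b(393) = b(3) = 7.

7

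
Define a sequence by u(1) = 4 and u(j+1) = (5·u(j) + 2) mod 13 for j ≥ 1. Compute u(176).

We have u(1) = 4,  u(2) = 9,  u(3) = 8,  u(4) = 3,  u(5) = 4.
Since u(5) = u(1) = 4, the sequence is periodic with period 4.
So u(176) = u(1 + ((176-1) mod 4)) = u(4) = 3.

3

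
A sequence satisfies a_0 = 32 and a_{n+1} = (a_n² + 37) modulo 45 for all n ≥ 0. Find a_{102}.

23

Computing terms: a_0 = 32,  a_1 = 26,  a_2 = 38,  a_3 = 41,  a_4 = 8,  a_5 = 11,  a_6 = 23,  a_7 = 26.
Since a_7 = a_1 = 26, the sequence is eventually periodic: after a pre-period of length 1 it cycles with period 6.
For n ≥ 1, a_n depends only on (n - 1) mod 6. (102 - 1) mod 6 = 5, so a_{102} = a_6 = 23.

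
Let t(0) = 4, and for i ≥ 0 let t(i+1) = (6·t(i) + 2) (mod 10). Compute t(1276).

t(0) = 4, t(1) = 6, t(2) = 8, t(3) = 0, t(4) = 2, t(5) = 4.
Since t(5) = t(0) = 4, the sequence is periodic with period 5.
So t(1276) = t(0 + ((1276-0) mod 5)) = t(1) = 6.

6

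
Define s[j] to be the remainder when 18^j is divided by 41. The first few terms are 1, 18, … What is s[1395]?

Computing terms: s[0] = 1, s[1] = 18, s[2] = 37, s[3] = 10, s[4] = 16, s[5] = 1.
The sequence repeats with period 5.
(1395 - 0) mod 5 = 0, so s[1395] = s[0] = 1.

1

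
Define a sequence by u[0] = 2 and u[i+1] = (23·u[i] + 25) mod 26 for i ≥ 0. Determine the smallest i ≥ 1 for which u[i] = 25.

u[0] = 2, u[1] = 19, u[2] = 20, u[3] = 17, u[4] = 0, u[5] = 25, u[6] = 2.
Since u[6] = u[0] = 2, the sequence is periodic with period 6.
The value 25 first appears (with i ≥ 1) at u[5].

5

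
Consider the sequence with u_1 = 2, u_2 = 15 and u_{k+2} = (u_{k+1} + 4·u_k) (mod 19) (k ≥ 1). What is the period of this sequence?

u_1 = 2,  u_2 = 15,  u_3 = 4,  u_4 = 7,  u_5 = 4,  u_6 = 13,  u_7 = 10,  u_8 = 5,  u_9 = 7,  u_{10} = 8,  u_{11} = 17,  u_{12} = 11,  u_{13} = 3,  u_{14} = 9,  u_{15} = 2,  u_{16} = 0,  u_{17} = 8,  u_{18} = 8,  u_{19} = 2,  u_{20} = 15.
The sequence repeats with period 18.

18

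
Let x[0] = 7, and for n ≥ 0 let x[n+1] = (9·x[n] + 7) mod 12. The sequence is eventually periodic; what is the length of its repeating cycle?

We have x[0] = 7; x[1] = 10; x[2] = 1; x[3] = 4; x[4] = 7.
Since x[4] = x[0] = 7, the sequence is periodic with period 4.

4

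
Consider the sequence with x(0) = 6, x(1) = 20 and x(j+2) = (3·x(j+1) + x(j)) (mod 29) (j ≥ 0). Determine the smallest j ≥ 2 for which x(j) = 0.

Computing terms: x(0) = 6,  x(1) = 20,  x(2) = 8,  x(3) = 15,  x(4) = 24,  x(5) = 0,  x(6) = 24,  x(7) = 14,  x(8) = 8,  x(9) = 9,  x(10) = 6,  x(11) = 27,  x(12) = 0,  x(13) = 27,  x(14) = 23,  x(15) = 9,  x(16) = 21,  x(17) = 14,  x(18) = 5,  x(19) = 0,  x(20) = 5,  x(21) = 15,  x(22) = 21,  x(23) = 20,  x(24) = 23,  x(25) = 2,  x(26) = 0,  x(27) = 2,  x(28) = 6,  x(29) = 20.
Since (x(28), x(29)) = (x(0), x(1)) = (6, 20) (two consecutive terms determine the rest), the sequence is periodic with period 28.
The value 0 first appears (with j ≥ 2) at x(5).

5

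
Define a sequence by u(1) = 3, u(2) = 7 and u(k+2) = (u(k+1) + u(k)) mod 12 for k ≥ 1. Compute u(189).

6

u(1) = 3; u(2) = 7; u(3) = 10; u(4) = 5; u(5) = 3; u(6) = 8; u(7) = 11; u(8) = 7; u(9) = 6; u(10) = 1; u(11) = 7; u(12) = 8; u(13) = 3; u(14) = 11; u(15) = 2; u(16) = 1; u(17) = 3; u(18) = 4; u(19) = 7; u(20) = 11; u(21) = 6; u(22) = 5; u(23) = 11; u(24) = 4; u(25) = 3; u(26) = 7.
The sequence repeats with period 24.
(189 - 1) mod 24 = 20, so u(189) = u(21) = 6.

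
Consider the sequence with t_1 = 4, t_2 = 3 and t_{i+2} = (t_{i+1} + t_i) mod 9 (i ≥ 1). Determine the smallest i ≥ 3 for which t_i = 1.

4

Computing terms: t_1 = 4; t_2 = 3; t_3 = 7; t_4 = 1; t_5 = 8; t_6 = 0; t_7 = 8; t_8 = 8; t_9 = 7; t_{10} = 6; t_{11} = 4; t_{12} = 1; t_{13} = 5; t_{14} = 6; t_{15} = 2; t_{16} = 8; t_{17} = 1; t_{18} = 0; t_{19} = 1; t_{20} = 1; t_{21} = 2; t_{22} = 3; t_{23} = 5; t_{24} = 8; t_{25} = 4; t_{26} = 3.
Since (t_{25}, t_{26}) = (t_1, t_2) = (4, 3) (two consecutive terms determine the rest), the sequence is periodic with period 24.
The value 1 first appears (with i ≥ 3) at t_4.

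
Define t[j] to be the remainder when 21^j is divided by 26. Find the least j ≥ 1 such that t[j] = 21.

t[0] = 1, t[1] = 21, t[2] = 25, t[3] = 5, t[4] = 1.
The sequence repeats with period 4.
The value 21 first appears (with j ≥ 1) at t[1].

1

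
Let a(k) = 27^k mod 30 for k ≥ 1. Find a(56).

21

Listing terms: a(1) = 27, a(2) = 9, a(3) = 3, a(4) = 21, a(5) = 27.
Since a(5) = a(1) = 27, the sequence is periodic with period 4.
(56 - 1) mod 4 = 3, so a(56) = a(4) = 21.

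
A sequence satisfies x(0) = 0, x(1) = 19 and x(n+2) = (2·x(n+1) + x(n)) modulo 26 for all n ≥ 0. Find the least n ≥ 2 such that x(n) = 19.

27

x(0) = 0; x(1) = 19; x(2) = 12; x(3) = 17; x(4) = 20; x(5) = 5; x(6) = 4; x(7) = 13; x(8) = 4; x(9) = 21; x(10) = 20; x(11) = 9; x(12) = 12; x(13) = 7; x(14) = 0; x(15) = 7; x(16) = 14; x(17) = 9; x(18) = 6; x(19) = 21; x(20) = 22; x(21) = 13; x(22) = 22; x(23) = 5; x(24) = 6; x(25) = 17; x(26) = 14; x(27) = 19; x(28) = 0; x(29) = 19.
The sequence repeats with period 28.
The value 19 first appears (with n ≥ 2) at x(27).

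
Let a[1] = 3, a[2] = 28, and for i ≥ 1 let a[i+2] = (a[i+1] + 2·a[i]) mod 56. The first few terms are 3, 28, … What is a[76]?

We have a[1] = 3, a[2] = 28, a[3] = 34, a[4] = 34, a[5] = 46, a[6] = 2, a[7] = 38, a[8] = 42, a[9] = 6, a[10] = 34, a[11] = 46.
Since (a[10], a[11]) = (a[4], a[5]) = (34, 46) (two consecutive terms determine the rest), the sequence is eventually periodic: after a pre-period of length 3 it cycles with period 6.
For i ≥ 4, a[i] depends only on (i - 4) mod 6. (76 - 4) mod 6 = 0, so a[76] = a[4] = 34.

34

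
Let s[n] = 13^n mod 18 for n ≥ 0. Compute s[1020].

Listing terms: s[0] = 1, s[1] = 13, s[2] = 7, s[3] = 1.
The sequence repeats with period 3.
(1020 - 0) mod 3 = 0, so s[1020] = s[0] = 1.

1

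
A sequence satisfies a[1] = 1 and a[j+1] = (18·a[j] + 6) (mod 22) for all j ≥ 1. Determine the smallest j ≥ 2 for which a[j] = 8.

6

We have a[1] = 1; a[2] = 2; a[3] = 20; a[4] = 14; a[5] = 16; a[6] = 8; a[7] = 18; a[8] = 0; a[9] = 6; a[10] = 4; a[11] = 12; a[12] = 2.
Since a[12] = a[2] = 2, the sequence is eventually periodic: after a pre-period of length 1 it cycles with period 10.
The value 8 first appears (with j ≥ 2) at a[6].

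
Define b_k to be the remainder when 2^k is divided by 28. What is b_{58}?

b_1 = 2, b_2 = 4, b_3 = 8, b_4 = 16, b_5 = 4.
Since b_5 = b_2 = 4, the sequence is eventually periodic: after a pre-period of length 1 it cycles with period 3.
For k ≥ 2, b_k depends only on (k - 2) mod 3. (58 - 2) mod 3 = 2, so b_{58} = b_4 = 16.

16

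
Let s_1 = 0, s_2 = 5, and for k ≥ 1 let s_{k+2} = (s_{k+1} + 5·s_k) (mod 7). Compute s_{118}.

1

We have s_1 = 0; s_2 = 5; s_3 = 5; s_4 = 2; s_5 = 6; s_6 = 2; s_7 = 4; s_8 = 0; s_9 = 6; s_{10} = 6; s_{11} = 1; s_{12} = 3; s_{13} = 1; s_{14} = 2; s_{15} = 0; s_{16} = 3; s_{17} = 3; s_{18} = 4; s_{19} = 5; s_{20} = 4; s_{21} = 1; s_{22} = 0; s_{23} = 5.
The sequence repeats with period 21.
So s_{118} = s_{1 + ((118-1) mod 21)} = s_{13} = 1.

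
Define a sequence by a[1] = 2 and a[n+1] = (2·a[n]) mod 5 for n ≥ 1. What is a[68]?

1

a[1] = 2, a[2] = 4, a[3] = 3, a[4] = 1, a[5] = 2.
Since a[5] = a[1] = 2, the sequence is periodic with period 4.
So a[68] = a[1 + ((68-1) mod 4)] = a[4] = 1.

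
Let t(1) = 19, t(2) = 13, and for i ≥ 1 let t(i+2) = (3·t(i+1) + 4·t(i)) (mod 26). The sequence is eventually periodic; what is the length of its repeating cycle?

Listing terms: t(1) = 19,  t(2) = 13,  t(3) = 11,  t(4) = 7,  t(5) = 13,  t(6) = 15,  t(7) = 19,  t(8) = 13.
The sequence repeats with period 6.

6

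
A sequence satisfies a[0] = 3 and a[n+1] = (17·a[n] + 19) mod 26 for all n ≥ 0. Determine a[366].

Computing terms: a[0] = 3, a[1] = 18, a[2] = 13, a[3] = 6, a[4] = 17, a[5] = 22, a[6] = 3.
The sequence repeats with period 6.
So a[366] = a[0 + ((366-0) mod 6)] = a[0] = 3.

3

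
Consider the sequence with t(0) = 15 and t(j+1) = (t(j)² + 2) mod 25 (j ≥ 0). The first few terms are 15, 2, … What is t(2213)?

18

t(0) = 15, t(1) = 2, t(2) = 6, t(3) = 13, t(4) = 21, t(5) = 18, t(6) = 1, t(7) = 3, t(8) = 11, t(9) = 23, t(10) = 6.
Since t(10) = t(2) = 6, the sequence is eventually periodic: after a pre-period of length 2 it cycles with period 8.
For j ≥ 2, t(j) depends only on (j - 2) mod 8. (2213 - 2) mod 8 = 3, so t(2213) = t(5) = 18.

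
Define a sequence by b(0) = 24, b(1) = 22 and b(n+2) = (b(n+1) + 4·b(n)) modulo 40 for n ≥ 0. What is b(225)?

6

b(0) = 24; b(1) = 22; b(2) = 38; b(3) = 6; b(4) = 38; b(5) = 22; b(6) = 14; b(7) = 22; b(8) = 38.
Since (b(7), b(8)) = (b(1), b(2)) = (22, 38) (two consecutive terms determine the rest), the sequence is eventually periodic: after a pre-period of length 1 it cycles with period 6.
For n ≥ 1, b(n) depends only on (n - 1) mod 6. (225 - 1) mod 6 = 2, so b(225) = b(3) = 6.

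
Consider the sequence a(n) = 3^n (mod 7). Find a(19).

3

We have a(0) = 1, a(1) = 3, a(2) = 2, a(3) = 6, a(4) = 4, a(5) = 5, a(6) = 1.
Since a(6) = a(0) = 1, the sequence is periodic with period 6.
So a(19) = a(0 + ((19-0) mod 6)) = a(1) = 3.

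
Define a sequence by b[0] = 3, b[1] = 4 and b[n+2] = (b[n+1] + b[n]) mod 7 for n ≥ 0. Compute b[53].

b[0] = 3; b[1] = 4; b[2] = 0; b[3] = 4; b[4] = 4; b[5] = 1; b[6] = 5; b[7] = 6; b[8] = 4; b[9] = 3; b[10] = 0; b[11] = 3; b[12] = 3; b[13] = 6; b[14] = 2; b[15] = 1; b[16] = 3; b[17] = 4.
Since (b[16], b[17]) = (b[0], b[1]) = (3, 4) (two consecutive terms determine the rest), the sequence is periodic with period 16.
(53 - 0) mod 16 = 5, so b[53] = b[5] = 1.

1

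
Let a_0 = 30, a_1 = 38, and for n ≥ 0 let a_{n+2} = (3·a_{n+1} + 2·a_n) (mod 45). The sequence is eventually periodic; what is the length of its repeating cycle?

24

Listing terms: a_0 = 30, a_1 = 38, a_2 = 39, a_3 = 13, a_4 = 27, a_5 = 17, a_6 = 15, a_7 = 34, a_8 = 42, a_9 = 14, a_{10} = 36, a_{11} = 1, a_{12} = 30, a_{13} = 2, a_{14} = 21, a_{15} = 22, a_{16} = 18, a_{17} = 8, a_{18} = 15, a_{19} = 16, a_{20} = 33, a_{21} = 41, a_{22} = 9, a_{23} = 19, a_{24} = 30, a_{25} = 38.
Since (a_{24}, a_{25}) = (a_0, a_1) = (30, 38) (two consecutive terms determine the rest), the sequence is periodic with period 24.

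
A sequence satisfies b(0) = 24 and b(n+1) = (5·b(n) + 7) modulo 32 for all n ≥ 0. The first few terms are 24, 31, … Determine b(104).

We have b(0) = 24; b(1) = 31; b(2) = 2; b(3) = 17; b(4) = 28; b(5) = 19; b(6) = 6; b(7) = 5; b(8) = 0; b(9) = 7; b(10) = 10; b(11) = 25; b(12) = 4; b(13) = 27; b(14) = 14; b(15) = 13; b(16) = 8; b(17) = 15; b(18) = 18; b(19) = 1; b(20) = 12; b(21) = 3; b(22) = 22; b(23) = 21; b(24) = 16; b(25) = 23; b(26) = 26; b(27) = 9; b(28) = 20; b(29) = 11; b(30) = 30; b(31) = 29; b(32) = 24.
The sequence repeats with period 32.
(104 - 0) mod 32 = 8, so b(104) = b(8) = 0.

0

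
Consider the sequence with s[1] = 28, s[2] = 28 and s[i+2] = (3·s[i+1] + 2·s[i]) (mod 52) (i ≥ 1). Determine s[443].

4

s[1] = 28, s[2] = 28, s[3] = 36, s[4] = 8, s[5] = 44, s[6] = 44, s[7] = 12, s[8] = 20, s[9] = 32, s[10] = 32, s[11] = 4, s[12] = 24, s[13] = 28, s[14] = 28.
Since (s[13], s[14]) = (s[1], s[2]) = (28, 28) (two consecutive terms determine the rest), the sequence is periodic with period 12.
(443 - 1) mod 12 = 10, so s[443] = s[11] = 4.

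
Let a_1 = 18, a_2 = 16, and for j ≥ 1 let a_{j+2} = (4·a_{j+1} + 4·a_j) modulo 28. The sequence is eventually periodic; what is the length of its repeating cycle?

6

We have a_1 = 18,  a_2 = 16,  a_3 = 24,  a_4 = 20,  a_5 = 8,  a_6 = 0,  a_7 = 4,  a_8 = 16,  a_9 = 24.
Since (a_8, a_9) = (a_2, a_3) = (16, 24) (two consecutive terms determine the rest), the sequence is eventually periodic: after a pre-period of length 1 it cycles with period 6.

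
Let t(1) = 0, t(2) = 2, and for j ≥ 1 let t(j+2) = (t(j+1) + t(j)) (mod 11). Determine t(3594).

4

We have t(1) = 0; t(2) = 2; t(3) = 2; t(4) = 4; t(5) = 6; t(6) = 10; t(7) = 5; t(8) = 4; t(9) = 9; t(10) = 2; t(11) = 0; t(12) = 2.
The sequence repeats with period 10.
So t(3594) = t(1 + ((3594-1) mod 10)) = t(4) = 4.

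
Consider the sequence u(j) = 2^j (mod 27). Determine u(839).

23

Listing terms: u(1) = 2; u(2) = 4; u(3) = 8; u(4) = 16; u(5) = 5; u(6) = 10; u(7) = 20; u(8) = 13; u(9) = 26; u(10) = 25; u(11) = 23; u(12) = 19; u(13) = 11; u(14) = 22; u(15) = 17; u(16) = 7; u(17) = 14; u(18) = 1; u(19) = 2.
Since u(19) = u(1) = 2, the sequence is periodic with period 18.
(839 - 1) mod 18 = 10, so u(839) = u(11) = 23.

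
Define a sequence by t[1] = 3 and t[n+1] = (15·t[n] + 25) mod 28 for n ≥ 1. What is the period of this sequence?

Computing terms: t[1] = 3,  t[2] = 14,  t[3] = 11,  t[4] = 22,  t[5] = 19,  t[6] = 2,  t[7] = 27,  t[8] = 10,  t[9] = 7,  t[10] = 18,  t[11] = 15,  t[12] = 26,  t[13] = 23,  t[14] = 6,  t[15] = 3.
The sequence repeats with period 14.

14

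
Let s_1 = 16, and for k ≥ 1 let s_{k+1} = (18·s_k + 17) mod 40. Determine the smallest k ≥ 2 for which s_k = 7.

We have s_1 = 16,  s_2 = 25,  s_3 = 27,  s_4 = 23,  s_5 = 31,  s_6 = 15,  s_7 = 7,  s_8 = 23.
Since s_8 = s_4 = 23, the sequence is eventually periodic: after a pre-period of length 3 it cycles with period 4.
The value 7 first appears (with k ≥ 2) at s_7.

7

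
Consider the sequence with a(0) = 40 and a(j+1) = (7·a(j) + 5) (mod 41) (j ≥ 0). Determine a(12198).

0

Listing terms: a(0) = 40; a(1) = 39; a(2) = 32; a(3) = 24; a(4) = 9; a(5) = 27; a(6) = 30; a(7) = 10; a(8) = 34; a(9) = 38; a(10) = 25; a(11) = 16; a(12) = 35; a(13) = 4; a(14) = 33; a(15) = 31; a(16) = 17; a(17) = 1; a(18) = 12; a(19) = 7; a(20) = 13; a(21) = 14; a(22) = 21; a(23) = 29; a(24) = 3; a(25) = 26; a(26) = 23; a(27) = 2; a(28) = 19; a(29) = 15; a(30) = 28; a(31) = 37; a(32) = 18; a(33) = 8; a(34) = 20; a(35) = 22; a(36) = 36; a(37) = 11; a(38) = 0; a(39) = 5; a(40) = 40.
The sequence repeats with period 40.
(12198 - 0) mod 40 = 38, so a(12198) = a(38) = 0.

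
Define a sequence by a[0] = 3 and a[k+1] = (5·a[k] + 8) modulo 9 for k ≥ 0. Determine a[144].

Computing terms: a[0] = 3,  a[1] = 5,  a[2] = 6,  a[3] = 2,  a[4] = 0,  a[5] = 8,  a[6] = 3.
Since a[6] = a[0] = 3, the sequence is periodic with period 6.
So a[144] = a[0 + ((144-0) mod 6)] = a[0] = 3.

3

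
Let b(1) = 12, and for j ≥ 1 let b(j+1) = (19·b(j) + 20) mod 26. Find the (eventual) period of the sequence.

12

Listing terms: b(1) = 12, b(2) = 14, b(3) = 0, b(4) = 20, b(5) = 10, b(6) = 2, b(7) = 6, b(8) = 4, b(9) = 18, b(10) = 24, b(11) = 8, b(12) = 16, b(13) = 12.
Since b(13) = b(1) = 12, the sequence is periodic with period 12.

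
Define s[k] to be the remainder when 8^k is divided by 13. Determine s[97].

s[1] = 8, s[2] = 12, s[3] = 5, s[4] = 1, s[5] = 8.
The sequence repeats with period 4.
So s[97] = s[1 + ((97-1) mod 4)] = s[1] = 8.

8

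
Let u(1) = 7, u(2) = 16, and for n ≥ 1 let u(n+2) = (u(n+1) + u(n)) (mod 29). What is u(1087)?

Computing terms: u(1) = 7,  u(2) = 16,  u(3) = 23,  u(4) = 10,  u(5) = 4,  u(6) = 14,  u(7) = 18,  u(8) = 3,  u(9) = 21,  u(10) = 24,  u(11) = 16,  u(12) = 11,  u(13) = 27,  u(14) = 9,  u(15) = 7,  u(16) = 16.
The sequence repeats with period 14.
So u(1087) = u(1 + ((1087-1) mod 14)) = u(9) = 21.

21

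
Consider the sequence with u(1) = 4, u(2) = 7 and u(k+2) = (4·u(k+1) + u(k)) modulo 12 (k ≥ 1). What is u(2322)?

7

We have u(1) = 4, u(2) = 7, u(3) = 8, u(4) = 3, u(5) = 8, u(6) = 11, u(7) = 4, u(8) = 3, u(9) = 4, u(10) = 7.
Since (u(9), u(10)) = (u(1), u(2)) = (4, 7) (two consecutive terms determine the rest), the sequence is periodic with period 8.
So u(2322) = u(1 + ((2322-1) mod 8)) = u(2) = 7.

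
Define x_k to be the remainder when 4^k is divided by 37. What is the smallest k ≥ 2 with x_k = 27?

3

We have x_1 = 4,  x_2 = 16,  x_3 = 27,  x_4 = 34,  x_5 = 25,  x_6 = 26,  x_7 = 30,  x_8 = 9,  x_9 = 36,  x_{10} = 33,  x_{11} = 21,  x_{12} = 10,  x_{13} = 3,  x_{14} = 12,  x_{15} = 11,  x_{16} = 7,  x_{17} = 28,  x_{18} = 1,  x_{19} = 4.
Since x_{19} = x_1 = 4, the sequence is periodic with period 18.
The value 27 first appears (with k ≥ 2) at x_3.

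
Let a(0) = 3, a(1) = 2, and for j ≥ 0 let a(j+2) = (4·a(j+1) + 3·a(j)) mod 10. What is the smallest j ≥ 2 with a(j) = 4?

a(0) = 3, a(1) = 2, a(2) = 7, a(3) = 4, a(4) = 7, a(5) = 0, a(6) = 1, a(7) = 4, a(8) = 9, a(9) = 8, a(10) = 9, a(11) = 0, a(12) = 7, a(13) = 8, a(14) = 3, a(15) = 6, a(16) = 3, a(17) = 0, a(18) = 9, a(19) = 6, a(20) = 1, a(21) = 2, a(22) = 1, a(23) = 0, a(24) = 3, a(25) = 2.
Since (a(24), a(25)) = (a(0), a(1)) = (3, 2) (two consecutive terms determine the rest), the sequence is periodic with period 24.
The value 4 first appears (with j ≥ 2) at a(3).

3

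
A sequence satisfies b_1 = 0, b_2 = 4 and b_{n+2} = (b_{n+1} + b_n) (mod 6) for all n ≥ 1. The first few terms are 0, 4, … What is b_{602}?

4

We have b_1 = 0; b_2 = 4; b_3 = 4; b_4 = 2; b_5 = 0; b_6 = 2; b_7 = 2; b_8 = 4; b_9 = 0; b_{10} = 4.
Since (b_9, b_{10}) = (b_1, b_2) = (0, 4) (two consecutive terms determine the rest), the sequence is periodic with period 8.
So b_{602} = b_{1 + ((602-1) mod 8)} = b_2 = 4.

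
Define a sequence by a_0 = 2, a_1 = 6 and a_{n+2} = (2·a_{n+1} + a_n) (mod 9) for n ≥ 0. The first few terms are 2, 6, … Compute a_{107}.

Computing terms: a_0 = 2, a_1 = 6, a_2 = 5, a_3 = 7, a_4 = 1, a_5 = 0, a_6 = 1, a_7 = 2, a_8 = 5, a_9 = 3, a_{10} = 2, a_{11} = 7, a_{12} = 7, a_{13} = 3, a_{14} = 4, a_{15} = 2, a_{16} = 8, a_{17} = 0, a_{18} = 8, a_{19} = 7, a_{20} = 4, a_{21} = 6, a_{22} = 7, a_{23} = 2, a_{24} = 2, a_{25} = 6.
Since (a_{24}, a_{25}) = (a_0, a_1) = (2, 6) (two consecutive terms determine the rest), the sequence is periodic with period 24.
So a_{107} = a_{0 + ((107-0) mod 24)} = a_{11} = 7.

7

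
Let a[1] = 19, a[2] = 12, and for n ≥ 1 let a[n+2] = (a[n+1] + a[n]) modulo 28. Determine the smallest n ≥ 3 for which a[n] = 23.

7

Computing terms: a[1] = 19,  a[2] = 12,  a[3] = 3,  a[4] = 15,  a[5] = 18,  a[6] = 5,  a[7] = 23,  a[8] = 0,  a[9] = 23,  a[10] = 23,  a[11] = 18,  a[12] = 13,  a[13] = 3,  a[14] = 16,  a[15] = 19,  a[16] = 7,  a[17] = 26,  a[18] = 5,  a[19] = 3,  a[20] = 8,  a[21] = 11,  a[22] = 19,  a[23] = 2,  a[24] = 21,  a[25] = 23,  a[26] = 16,  a[27] = 11,  a[28] = 27,  a[29] = 10,  a[30] = 9,  a[31] = 19,  a[32] = 0,  a[33] = 19,  a[34] = 19,  a[35] = 10,  a[36] = 1,  a[37] = 11,  a[38] = 12,  a[39] = 23,  a[40] = 7,  a[41] = 2,  a[42] = 9,  a[43] = 11,  a[44] = 20,  a[45] = 3,  a[46] = 23,  a[47] = 26,  a[48] = 21,  a[49] = 19,  a[50] = 12.
Since (a[49], a[50]) = (a[1], a[2]) = (19, 12) (two consecutive terms determine the rest), the sequence is periodic with period 48.
The value 23 first appears (with n ≥ 3) at a[7].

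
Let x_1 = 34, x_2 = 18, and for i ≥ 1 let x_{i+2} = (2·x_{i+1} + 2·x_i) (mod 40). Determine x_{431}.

Listing terms: x_1 = 34, x_2 = 18, x_3 = 24, x_4 = 4, x_5 = 16, x_6 = 0, x_7 = 32, x_8 = 24, x_9 = 32, x_{10} = 32, x_{11} = 8, x_{12} = 0, x_{13} = 16, x_{14} = 32, x_{15} = 16, x_{16} = 16, x_{17} = 24, x_{18} = 0, x_{19} = 8, x_{20} = 16, x_{21} = 8, x_{22} = 8, x_{23} = 32, x_{24} = 0, x_{25} = 24, x_{26} = 8, x_{27} = 24, x_{28} = 24, x_{29} = 16, x_{30} = 0.
Since (x_{29}, x_{30}) = (x_5, x_6) = (16, 0) (two consecutive terms determine the rest), the sequence is eventually periodic: after a pre-period of length 4 it cycles with period 24.
For i ≥ 5, x_i depends only on (i - 5) mod 24. (431 - 5) mod 24 = 18, so x_{431} = x_{23} = 32.

32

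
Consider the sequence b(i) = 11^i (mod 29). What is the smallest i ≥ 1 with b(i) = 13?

Listing terms: b(0) = 1,  b(1) = 11,  b(2) = 5,  b(3) = 26,  b(4) = 25,  b(5) = 14,  b(6) = 9,  b(7) = 12,  b(8) = 16,  b(9) = 2,  b(10) = 22,  b(11) = 10,  b(12) = 23,  b(13) = 21,  b(14) = 28,  b(15) = 18,  b(16) = 24,  b(17) = 3,  b(18) = 4,  b(19) = 15,  b(20) = 20,  b(21) = 17,  b(22) = 13,  b(23) = 27,  b(24) = 7,  b(25) = 19,  b(26) = 6,  b(27) = 8,  b(28) = 1.
Since b(28) = b(0) = 1, the sequence is periodic with period 28.
The value 13 first appears (with i ≥ 1) at b(22).

22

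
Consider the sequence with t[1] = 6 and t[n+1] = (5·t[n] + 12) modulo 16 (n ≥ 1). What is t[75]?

Computing terms: t[1] = 6,  t[2] = 10,  t[3] = 14,  t[4] = 2,  t[5] = 6.
The sequence repeats with period 4.
(75 - 1) mod 4 = 2, so t[75] = t[3] = 14.

14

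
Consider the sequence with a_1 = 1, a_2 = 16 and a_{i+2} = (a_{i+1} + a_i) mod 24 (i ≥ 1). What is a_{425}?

10

Listing terms: a_1 = 1, a_2 = 16, a_3 = 17, a_4 = 9, a_5 = 2, a_6 = 11, a_7 = 13, a_8 = 0, a_9 = 13, a_{10} = 13, a_{11} = 2, a_{12} = 15, a_{13} = 17, a_{14} = 8, a_{15} = 1, a_{16} = 9, a_{17} = 10, a_{18} = 19, a_{19} = 5, a_{20} = 0, a_{21} = 5, a_{22} = 5, a_{23} = 10, a_{24} = 15, a_{25} = 1, a_{26} = 16.
Since (a_{25}, a_{26}) = (a_1, a_2) = (1, 16) (two consecutive terms determine the rest), the sequence is periodic with period 24.
So a_{425} = a_{1 + ((425-1) mod 24)} = a_{17} = 10.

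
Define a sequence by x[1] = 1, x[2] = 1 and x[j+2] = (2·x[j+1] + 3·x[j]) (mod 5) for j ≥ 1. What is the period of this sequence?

Listing terms: x[1] = 1,  x[2] = 1,  x[3] = 0,  x[4] = 3,  x[5] = 1,  x[6] = 1.
Since (x[5], x[6]) = (x[1], x[2]) = (1, 1) (two consecutive terms determine the rest), the sequence is periodic with period 4.

4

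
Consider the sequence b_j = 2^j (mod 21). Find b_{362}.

4

Computing terms: b_0 = 1,  b_1 = 2,  b_2 = 4,  b_3 = 8,  b_4 = 16,  b_5 = 11,  b_6 = 1.
The sequence repeats with period 6.
(362 - 0) mod 6 = 2, so b_{362} = b_2 = 4.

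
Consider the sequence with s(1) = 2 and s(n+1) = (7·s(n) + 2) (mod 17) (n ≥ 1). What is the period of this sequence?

Computing terms: s(1) = 2,  s(2) = 16,  s(3) = 12,  s(4) = 1,  s(5) = 9,  s(6) = 14,  s(7) = 15,  s(8) = 5,  s(9) = 3,  s(10) = 6,  s(11) = 10,  s(12) = 4,  s(13) = 13,  s(14) = 8,  s(15) = 7,  s(16) = 0,  s(17) = 2.
Since s(17) = s(1) = 2, the sequence is periodic with period 16.

16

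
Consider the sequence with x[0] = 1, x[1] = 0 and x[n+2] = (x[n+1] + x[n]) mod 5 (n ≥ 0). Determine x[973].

x[0] = 1, x[1] = 0, x[2] = 1, x[3] = 1, x[4] = 2, x[5] = 3, x[6] = 0, x[7] = 3, x[8] = 3, x[9] = 1, x[10] = 4, x[11] = 0, x[12] = 4, x[13] = 4, x[14] = 3, x[15] = 2, x[16] = 0, x[17] = 2, x[18] = 2, x[19] = 4, x[20] = 1, x[21] = 0.
The sequence repeats with period 20.
So x[973] = x[0 + ((973-0) mod 20)] = x[13] = 4.

4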